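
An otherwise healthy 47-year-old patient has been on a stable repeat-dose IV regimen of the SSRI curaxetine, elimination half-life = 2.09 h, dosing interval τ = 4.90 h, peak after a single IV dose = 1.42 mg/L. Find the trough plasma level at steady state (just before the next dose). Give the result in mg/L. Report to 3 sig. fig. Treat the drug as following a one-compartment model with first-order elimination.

k = ln2 / t½ = 0.693147 / 2.09 = 0.3316 h⁻¹
e^(−kτ) = e^(−0.3316 × 4.90) = 0.1969
Accumulation ratio R = 1 / (1 − e^(−kτ)) = 1 / (1 − 0.1969) = 1.245
Steady-state trough = C₀ × R × e^(−kτ) = 1.42 × 1.245 × 0.1969 = 0.3481 mg/L

0.348 mg/L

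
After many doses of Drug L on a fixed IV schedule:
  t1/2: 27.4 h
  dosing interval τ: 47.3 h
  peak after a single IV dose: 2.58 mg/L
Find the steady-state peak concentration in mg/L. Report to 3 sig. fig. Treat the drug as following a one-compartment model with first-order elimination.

k = ln2 / t½ = 0.693147 / 27.4 = 0.02530 h⁻¹
e^(−kτ) = e^(−0.02530 × 47.3) = 0.3022
Accumulation ratio R = 1 / (1 − e^(−kτ)) = 1 / (1 − 0.3022) = 1.433
Steady-state peak = C₀ × R = 2.58 × 1.433 = 3.697 mg/L

3.70 mg/L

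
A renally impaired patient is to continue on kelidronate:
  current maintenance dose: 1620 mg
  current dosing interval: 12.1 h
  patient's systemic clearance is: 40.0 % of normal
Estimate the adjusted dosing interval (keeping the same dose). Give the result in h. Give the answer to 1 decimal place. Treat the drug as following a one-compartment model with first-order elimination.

30.3 h

To keep the same average steady-state level, dosing rate must scale with clearance.
CL ratio = 40.0 / 100 = 0.4000
New interval (same dose) = 12.1 / 0.4000 = 30.25 h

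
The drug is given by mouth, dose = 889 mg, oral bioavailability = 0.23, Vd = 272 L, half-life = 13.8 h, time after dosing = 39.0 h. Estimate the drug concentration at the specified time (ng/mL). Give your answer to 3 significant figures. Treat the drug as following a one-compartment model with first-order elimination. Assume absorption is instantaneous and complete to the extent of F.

Amount reaching circulation = F × Dose = 0.23 × 889.0 = 204.5 mg
C₀ = F·Dose / Vd = 204.5 / 272 = 0.7518 mg/L
k = ln2 / t½ = 0.693147 / 13.8 = 0.05023 h⁻¹
C = C₀ · e^(−k·t) = 0.7518 × e^(−0.05023 × 39.0)
  = 0.7518 × 0.1410 = 0.1060 mg/L
Convert: 0.1060 mg/L × 1000 = 106.0 ng/mL

106 ng/mL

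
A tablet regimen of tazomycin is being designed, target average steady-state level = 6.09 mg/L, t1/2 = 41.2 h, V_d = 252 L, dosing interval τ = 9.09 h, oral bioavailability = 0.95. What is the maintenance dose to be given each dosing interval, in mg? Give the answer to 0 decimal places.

k = ln2 / t½ = 0.693147 / 41.2 = 0.01682 h⁻¹
CL = k × Vd = 0.01682 × 252 = 4.239 L/h
At steady state, F × (Dose/τ) = Css × CL.
Dose = Css × CL × τ / F = 6.09 × 4.239 × 9.09 / 0.95 = 247.0 mg

247 mg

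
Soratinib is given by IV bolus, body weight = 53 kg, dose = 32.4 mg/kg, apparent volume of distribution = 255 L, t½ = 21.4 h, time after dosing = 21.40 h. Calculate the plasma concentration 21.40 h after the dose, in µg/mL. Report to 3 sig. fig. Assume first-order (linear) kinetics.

Total dose = 32.4 × 53 = 1717 mg
C₀ = Dose / Vd = 1717 / 255 = 6.733 mg/L
k = ln2 / t½ = 0.693147 / 21.4 = 0.03239 h⁻¹
t / t½ = 21.40 / 21.4 = 1 half-lives
C = C₀ × (1/2)^1 = 6.733 × 0.5000 = 3.367 mg/L
(3.367 mg/L = 3.367 µg/mL)

3.37 µg/mL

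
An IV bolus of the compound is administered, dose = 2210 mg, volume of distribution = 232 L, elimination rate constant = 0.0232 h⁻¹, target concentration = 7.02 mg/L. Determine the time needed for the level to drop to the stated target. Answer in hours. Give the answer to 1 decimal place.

13.2 h

C₀ = Dose / Vd = 2210 / 232 = 9.526 mg/L
t = ln(C₀ / C) / k = ln(9.526 / 7.02) / 0.02320
  = ln(1.357) / 0.02320 = 0.3053 / 0.02320 = 13.16 h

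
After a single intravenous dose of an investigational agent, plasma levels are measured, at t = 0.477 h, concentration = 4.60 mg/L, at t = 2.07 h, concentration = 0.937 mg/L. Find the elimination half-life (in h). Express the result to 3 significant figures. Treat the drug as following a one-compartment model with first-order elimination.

0.694 h

k = ln(C₁/C₂) / (t₂ − t₁) = ln(4.60/0.937) / (2.07 − 0.477)
  = 1.591 / 1.593 = 0.9987 h⁻¹
t½ = ln2 / k = 0.693147 / 0.9987 = 0.6940 h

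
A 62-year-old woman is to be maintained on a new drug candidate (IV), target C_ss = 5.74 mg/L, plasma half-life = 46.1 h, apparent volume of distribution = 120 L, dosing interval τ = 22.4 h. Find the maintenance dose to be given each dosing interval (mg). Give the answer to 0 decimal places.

k = ln2 / t½ = 0.693147 / 46.1 = 0.01504 h⁻¹
CL = k × Vd = 0.01504 × 120 = 1.805 L/h
At steady state, Dose/τ = Css × CL.
Dose = Css × CL × τ = 5.74 × 1.805 × 22.4 = 232.1 mg

232 mg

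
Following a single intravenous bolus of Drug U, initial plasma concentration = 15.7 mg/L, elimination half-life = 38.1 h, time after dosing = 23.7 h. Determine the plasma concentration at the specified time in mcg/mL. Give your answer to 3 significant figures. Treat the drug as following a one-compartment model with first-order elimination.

10.2 mcg/mL

k = ln2 / t½ = 0.693147 / 38.1 = 0.01819 h⁻¹
C = C₀ · e^(−k·t) = 15.70 × e^(−0.01819 × 23.7)
  = 15.70 × 0.6498 = 10.20 mg/L
(10.20 mg/L = 10.20 mcg/mL)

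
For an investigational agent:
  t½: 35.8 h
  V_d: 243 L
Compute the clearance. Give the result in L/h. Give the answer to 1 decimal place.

4.7 L/h

k = ln2 / t½ = 0.693147 / 35.8 = 0.01936 h⁻¹
CL = k × Vd = 0.01936 × 243 = 4.704 L/h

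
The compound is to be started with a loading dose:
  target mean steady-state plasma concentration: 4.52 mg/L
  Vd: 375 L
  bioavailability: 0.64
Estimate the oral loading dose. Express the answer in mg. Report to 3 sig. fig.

2650 mg

LD = Css × Vd / F = 4.52 × 375 / 0.64 = 2648 mg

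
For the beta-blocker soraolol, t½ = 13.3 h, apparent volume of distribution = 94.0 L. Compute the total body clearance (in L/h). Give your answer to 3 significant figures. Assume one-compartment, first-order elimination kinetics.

k = ln2 / t½ = 0.693147 / 13.3 = 0.05212 h⁻¹
CL = k × Vd = 0.05212 × 94.0 = 4.899 L/h

4.90 L/h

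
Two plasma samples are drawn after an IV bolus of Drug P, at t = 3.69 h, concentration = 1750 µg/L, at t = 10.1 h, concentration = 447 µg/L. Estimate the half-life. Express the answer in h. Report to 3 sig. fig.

3.26 h

k = ln(C₁/C₂) / (t₂ − t₁) = ln(1750/447) / (10.1 − 3.69)
  = 1.365 / 6.410 = 0.2129 h⁻¹
t½ = ln2 / k = 0.693147 / 0.2129 = 3.256 h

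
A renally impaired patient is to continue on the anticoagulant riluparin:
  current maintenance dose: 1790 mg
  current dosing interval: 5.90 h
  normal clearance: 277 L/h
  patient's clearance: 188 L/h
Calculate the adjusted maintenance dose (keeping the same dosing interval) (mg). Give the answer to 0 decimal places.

To keep the same average steady-state level, dosing rate must scale with clearance.
CL ratio = 188 / 277 = 0.6787
New dose (same interval) = 1790 × 0.6787 = 1215 mg

1215 mg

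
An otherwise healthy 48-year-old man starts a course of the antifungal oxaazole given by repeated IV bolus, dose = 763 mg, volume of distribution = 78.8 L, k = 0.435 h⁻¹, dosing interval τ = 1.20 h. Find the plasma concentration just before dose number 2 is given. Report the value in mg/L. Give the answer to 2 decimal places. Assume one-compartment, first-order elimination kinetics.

5.75 mg/L

C₀ per dose = Dose / Vd = 763 / 78.8 = 9.683 mg/L
Fraction remaining after one interval: r = e^(−kτ) = e^(−0.4350 × 1.20) = 0.5933
Before dose 2, 1 dose has been given (aged 1τ).
C_trough = C₀ × r = 9.683 × 0.5933 = 5.745 mg/L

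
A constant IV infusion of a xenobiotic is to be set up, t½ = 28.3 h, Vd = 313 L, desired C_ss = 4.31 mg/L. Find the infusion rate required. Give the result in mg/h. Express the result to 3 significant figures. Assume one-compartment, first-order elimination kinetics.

k = ln2 / t½ = 0.693147 / 28.3 = 0.02449 h⁻¹
CL = k × Vd = 0.02449 × 313 = 7.665 L/h
At steady state, infusion rate R₀ = Css × CL = 4.31 × 7.665 = 33.04 mg/h

33.0 mg/h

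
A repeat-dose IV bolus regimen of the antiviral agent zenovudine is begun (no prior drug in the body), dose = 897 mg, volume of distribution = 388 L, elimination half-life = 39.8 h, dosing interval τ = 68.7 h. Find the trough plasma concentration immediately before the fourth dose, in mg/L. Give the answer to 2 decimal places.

C₀ per dose = Dose / Vd = 897 / 388 = 2.312 mg/L
k = ln2 / t½ = 0.693147 / 39.8 = 0.01742 h⁻¹
Fraction remaining after one interval: r = e^(−kτ) = e^(−0.01742 × 68.7) = 0.3022
Before dose 4, 3 doses have been given (aged 1τ, 2τ, 3τ).
C_trough = C₀ × (r + r² + … + r^3) = C₀ × r(1−r^3)/(1−r)
        = 2.312 × 0.3022 × (1 − 0.02760) / (1 − 0.3022) = 0.9736 mg/L

0.97 mg/L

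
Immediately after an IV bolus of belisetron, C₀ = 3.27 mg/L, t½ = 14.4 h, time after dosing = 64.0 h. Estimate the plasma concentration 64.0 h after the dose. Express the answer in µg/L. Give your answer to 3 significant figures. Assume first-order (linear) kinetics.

k = ln2 / t½ = 0.693147 / 14.4 = 0.04814 h⁻¹
C = C₀ · e^(−k·t) = 3.270 × e^(−0.04814 × 64.0)
  = 3.270 × 0.04592 = 0.1502 mg/L
Convert: 0.1502 mg/L × 1000 = 150.2 µg/L

150 µg/L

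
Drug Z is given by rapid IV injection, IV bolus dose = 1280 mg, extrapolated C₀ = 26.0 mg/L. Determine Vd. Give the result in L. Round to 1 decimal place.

49.2 L

Vd = Dose / C₀ = 1280 / 26.0 = 49.23 L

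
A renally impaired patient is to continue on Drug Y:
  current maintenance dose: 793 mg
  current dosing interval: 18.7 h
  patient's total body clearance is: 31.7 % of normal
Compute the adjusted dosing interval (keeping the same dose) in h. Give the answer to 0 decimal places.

To keep the same average steady-state level, dosing rate must scale with clearance.
CL ratio = 31.7 / 100 = 0.3170
New interval (same dose) = 18.7 / 0.3170 = 58.99 h

59 h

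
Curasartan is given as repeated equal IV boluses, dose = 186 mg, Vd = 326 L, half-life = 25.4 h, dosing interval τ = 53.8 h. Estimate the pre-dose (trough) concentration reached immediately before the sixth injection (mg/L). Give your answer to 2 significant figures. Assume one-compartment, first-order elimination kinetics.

C₀ per dose = Dose / Vd = 186 / 326 = 0.5706 mg/L
k = ln2 / t½ = 0.693147 / 25.4 = 0.02729 h⁻¹
Fraction remaining after one interval: r = e^(−kτ) = e^(−0.02729 × 53.8) = 0.2303
Before dose 6, 5 doses have been given (aged 1τ, 2τ, 3τ, 4τ, 5τ).
C_trough = C₀ × (r + r² + … + r^5) = C₀ × r(1−r^5)/(1−r)
        = 0.5706 × 0.2303 × (1 − 0.0006478) / (1 − 0.2303) = 0.1706 mg/L

0.17 mg/L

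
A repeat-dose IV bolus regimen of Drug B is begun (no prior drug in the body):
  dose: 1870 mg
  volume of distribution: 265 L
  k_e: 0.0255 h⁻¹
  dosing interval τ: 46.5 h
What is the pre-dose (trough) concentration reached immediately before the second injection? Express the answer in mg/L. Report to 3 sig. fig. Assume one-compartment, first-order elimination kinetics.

C₀ per dose = Dose / Vd = 1870 / 265 = 7.057 mg/L
Fraction remaining after one interval: r = e^(−kτ) = e^(−0.02550 × 46.5) = 0.3055
Before dose 2, 1 dose has been given (aged 1τ).
C_trough = C₀ × r = 7.057 × 0.3055 = 2.156 mg/L

2.16 mg/L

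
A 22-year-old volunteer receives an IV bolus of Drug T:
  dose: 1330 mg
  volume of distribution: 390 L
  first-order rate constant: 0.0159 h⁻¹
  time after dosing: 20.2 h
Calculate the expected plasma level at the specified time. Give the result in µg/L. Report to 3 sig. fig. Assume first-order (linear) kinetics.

2470 µg/L

C₀ = Dose / Vd = 1330 / 390 = 3.410 mg/L
C = C₀ · e^(−k·t) = 3.410 × e^(−0.01590 × 20.2)
  = 3.410 × 0.7253 = 2.473 mg/L
Convert: 2.473 mg/L × 1000 = 2473 µg/L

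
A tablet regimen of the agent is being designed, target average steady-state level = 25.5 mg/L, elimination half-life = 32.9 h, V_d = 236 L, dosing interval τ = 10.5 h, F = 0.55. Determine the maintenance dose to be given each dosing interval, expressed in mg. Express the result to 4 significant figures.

k = ln2 / t½ = 0.693147 / 32.9 = 0.02107 h⁻¹
CL = k × Vd = 0.02107 × 236 = 4.973 L/h
At steady state, F × (Dose/τ) = Css × CL.
Dose = Css × CL × τ / F = 25.5 × 4.973 × 10.5 / 0.55 = 2421 mg

2421 mg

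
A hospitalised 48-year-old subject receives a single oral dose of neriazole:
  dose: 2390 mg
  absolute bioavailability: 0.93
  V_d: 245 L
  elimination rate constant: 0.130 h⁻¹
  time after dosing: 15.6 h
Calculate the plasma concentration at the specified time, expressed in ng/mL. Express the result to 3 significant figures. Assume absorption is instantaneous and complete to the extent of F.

Amount reaching circulation = F × Dose = 0.93 × 2390 = 2223 mg
C₀ = F·Dose / Vd = 2223 / 245 = 9.073 mg/L
C = C₀ · e^(−k·t) = 9.073 × e^(−0.1300 × 15.6)
  = 9.073 × 0.1316 = 1.194 mg/L
Convert: 1.194 mg/L × 1000 = 1194 ng/mL

1190 ng/mL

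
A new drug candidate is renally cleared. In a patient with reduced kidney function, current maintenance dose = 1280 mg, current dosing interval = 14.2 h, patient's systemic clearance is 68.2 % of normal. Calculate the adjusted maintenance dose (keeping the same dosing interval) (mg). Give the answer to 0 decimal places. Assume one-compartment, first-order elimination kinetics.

873 mg

To keep the same average steady-state level, dosing rate must scale with clearance.
CL ratio = 68.2 / 100 = 0.6820
New dose (same interval) = 1280 × 0.6820 = 873.0 mg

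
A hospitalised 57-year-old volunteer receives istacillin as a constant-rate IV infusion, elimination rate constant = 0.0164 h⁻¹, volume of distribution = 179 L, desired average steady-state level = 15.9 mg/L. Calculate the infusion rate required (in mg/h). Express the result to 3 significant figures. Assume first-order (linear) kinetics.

46.7 mg/h

CL = k × Vd = 0.01640 × 179 = 2.936 L/h
At steady state, infusion rate R₀ = Css × CL = 15.9 × 2.936 = 46.68 mg/h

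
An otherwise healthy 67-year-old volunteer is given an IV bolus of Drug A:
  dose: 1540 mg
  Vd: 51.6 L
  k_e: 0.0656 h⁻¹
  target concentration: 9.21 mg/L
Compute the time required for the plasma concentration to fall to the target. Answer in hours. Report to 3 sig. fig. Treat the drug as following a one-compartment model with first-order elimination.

C₀ = Dose / Vd = 1540 / 51.6 = 29.84 mg/L
t = ln(C₀ / C) / k = ln(29.84 / 9.21) / 0.06560
  = ln(3.240) / 0.06560 = 1.176 / 0.06560 = 17.93 h

17.9 h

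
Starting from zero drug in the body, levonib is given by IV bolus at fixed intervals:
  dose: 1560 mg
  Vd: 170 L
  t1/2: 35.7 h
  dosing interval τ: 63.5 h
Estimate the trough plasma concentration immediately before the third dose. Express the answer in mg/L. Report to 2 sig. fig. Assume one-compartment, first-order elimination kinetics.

3.5 mg/L

C₀ per dose = Dose / Vd = 1560 / 170 = 9.176 mg/L
k = ln2 / t½ = 0.693147 / 35.7 = 0.01942 h⁻¹
Fraction remaining after one interval: r = e^(−kτ) = e^(−0.01942 × 63.5) = 0.2914
Before dose 3, 2 doses have been given (aged 1τ, 2τ).
C_trough = C₀ × (r + r²) = 9.176 × (0.2914 + 0.08491) = 3.453 mg/L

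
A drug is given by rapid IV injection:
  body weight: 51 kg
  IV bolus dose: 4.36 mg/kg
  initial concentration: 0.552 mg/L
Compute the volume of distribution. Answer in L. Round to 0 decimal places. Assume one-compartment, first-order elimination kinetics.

Dose = 4.36 × 51 = 222.4 mg
Vd = Dose / C₀ = 222.4 / 0.552 = 402.9 L

403 L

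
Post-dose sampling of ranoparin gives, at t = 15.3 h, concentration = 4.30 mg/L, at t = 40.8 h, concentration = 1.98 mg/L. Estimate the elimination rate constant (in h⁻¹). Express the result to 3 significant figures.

0.0304 h⁻¹

k = ln(C₁/C₂) / (t₂ − t₁) = ln(4.30/1.98) / (40.8 − 15.3)
  = 0.7755 / 25.50 = 0.03041 h⁻¹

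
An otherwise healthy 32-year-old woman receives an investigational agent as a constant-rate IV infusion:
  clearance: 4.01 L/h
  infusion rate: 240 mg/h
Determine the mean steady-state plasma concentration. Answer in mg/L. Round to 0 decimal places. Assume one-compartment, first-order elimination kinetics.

60 mg/L

At steady state Css = R₀ / CL = 240 / 4.010 = 59.85 mg/L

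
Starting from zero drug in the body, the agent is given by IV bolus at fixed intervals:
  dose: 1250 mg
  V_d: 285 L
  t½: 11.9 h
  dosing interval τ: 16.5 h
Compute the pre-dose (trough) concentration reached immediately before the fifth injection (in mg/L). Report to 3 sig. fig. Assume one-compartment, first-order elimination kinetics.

C₀ per dose = Dose / Vd = 1250 / 285 = 4.386 mg/L
k = ln2 / t½ = 0.693147 / 11.9 = 0.05825 h⁻¹
Fraction remaining after one interval: r = e^(−kτ) = e^(−0.05825 × 16.5) = 0.3825
Before dose 5, 4 doses have been given (aged 1τ, 2τ, 3τ, 4τ).
C_trough = C₀ × (r + r² + … + r^4) = C₀ × r(1−r^4)/(1−r)
        = 4.386 × 0.3825 × (1 − 0.02141) / (1 − 0.3825) = 2.659 mg/L

2.66 mg/L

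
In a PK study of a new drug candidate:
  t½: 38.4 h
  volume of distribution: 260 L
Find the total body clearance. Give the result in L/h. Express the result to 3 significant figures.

k = ln2 / t½ = 0.693147 / 38.4 = 0.01805 h⁻¹
CL = k × Vd = 0.01805 × 260 = 4.693 L/h

4.69 L/h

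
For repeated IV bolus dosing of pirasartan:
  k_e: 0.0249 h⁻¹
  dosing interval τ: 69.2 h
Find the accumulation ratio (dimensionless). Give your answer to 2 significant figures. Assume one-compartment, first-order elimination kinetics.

1.2

e^(−kτ) = e^(−0.02490 × 69.2) = 0.1785
Accumulation ratio R = 1 / (1 − e^(−kτ)) = 1 / (1 − 0.1785) = 1.217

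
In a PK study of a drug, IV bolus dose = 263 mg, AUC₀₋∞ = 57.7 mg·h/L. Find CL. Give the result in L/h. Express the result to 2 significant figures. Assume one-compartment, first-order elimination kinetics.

CL = Dose / AUC = 263 / 57.7 = 4.558 L/h

4.6 L/h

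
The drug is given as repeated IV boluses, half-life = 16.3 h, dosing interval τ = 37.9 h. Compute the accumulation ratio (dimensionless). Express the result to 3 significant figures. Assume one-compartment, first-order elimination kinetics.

k = ln2 / t½ = 0.693147 / 16.3 = 0.04252 h⁻¹
e^(−kτ) = e^(−0.04252 × 37.9) = 0.1996
Accumulation ratio R = 1 / (1 − e^(−kτ)) = 1 / (1 − 0.1996) = 1.249

1.25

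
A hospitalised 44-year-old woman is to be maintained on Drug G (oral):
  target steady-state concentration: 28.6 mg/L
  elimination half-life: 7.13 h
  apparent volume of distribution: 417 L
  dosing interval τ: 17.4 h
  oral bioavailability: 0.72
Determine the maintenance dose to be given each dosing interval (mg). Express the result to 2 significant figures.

28000 mg

k = ln2 / t½ = 0.693147 / 7.13 = 0.09722 h⁻¹
CL = k × Vd = 0.09722 × 417 = 40.54 L/h
At steady state, F × (Dose/τ) = Css × CL.
Dose = Css × CL × τ / F = 28.6 × 40.54 × 17.4 / 0.72 = 28020 mg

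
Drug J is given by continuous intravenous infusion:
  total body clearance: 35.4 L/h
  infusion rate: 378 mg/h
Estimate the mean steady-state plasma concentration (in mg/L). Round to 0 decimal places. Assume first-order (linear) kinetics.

At steady state Css = R₀ / CL = 378 / 35.40 = 10.68 mg/L

11 mg/L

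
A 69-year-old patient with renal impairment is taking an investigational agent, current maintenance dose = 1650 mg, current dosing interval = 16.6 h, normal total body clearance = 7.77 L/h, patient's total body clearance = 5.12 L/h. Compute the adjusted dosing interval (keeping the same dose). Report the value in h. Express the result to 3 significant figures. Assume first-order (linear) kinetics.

To keep the same average steady-state level, dosing rate must scale with clearance.
CL ratio = 5.12 / 7.77 = 0.6589
New interval (same dose) = 16.6 / 0.6589 = 25.19 h

25.2 h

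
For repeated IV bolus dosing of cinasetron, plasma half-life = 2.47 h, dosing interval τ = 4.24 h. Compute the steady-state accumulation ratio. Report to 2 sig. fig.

1.4

k = ln2 / t½ = 0.693147 / 2.47 = 0.2806 h⁻¹
e^(−kτ) = e^(−0.2806 × 4.24) = 0.3043
Accumulation ratio R = 1 / (1 − e^(−kτ)) = 1 / (1 − 0.3043) = 1.437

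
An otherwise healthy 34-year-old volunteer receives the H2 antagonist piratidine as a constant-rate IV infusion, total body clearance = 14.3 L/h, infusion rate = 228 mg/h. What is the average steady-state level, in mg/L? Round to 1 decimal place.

At steady state Css = R₀ / CL = 228 / 14.30 = 15.94 mg/L

15.9 mg/L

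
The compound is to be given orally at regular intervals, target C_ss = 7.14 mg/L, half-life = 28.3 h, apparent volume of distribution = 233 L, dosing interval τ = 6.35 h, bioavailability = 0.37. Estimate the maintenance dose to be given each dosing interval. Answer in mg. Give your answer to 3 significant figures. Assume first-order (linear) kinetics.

699 mg

k = ln2 / t½ = 0.693147 / 28.3 = 0.02449 h⁻¹
CL = k × Vd = 0.02449 × 233 = 5.706 L/h
At steady state, F × (Dose/τ) = Css × CL.
Dose = Css × CL × τ / F = 7.14 × 5.706 × 6.35 / 0.37 = 699.2 mg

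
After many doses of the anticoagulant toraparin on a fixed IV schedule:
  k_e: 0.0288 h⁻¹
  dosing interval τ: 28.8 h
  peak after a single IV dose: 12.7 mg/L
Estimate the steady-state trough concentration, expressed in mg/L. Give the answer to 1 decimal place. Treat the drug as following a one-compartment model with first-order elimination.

9.8 mg/L

e^(−kτ) = e^(−0.02880 × 28.8) = 0.4363
Accumulation ratio R = 1 / (1 − e^(−kτ)) = 1 / (1 − 0.4363) = 1.774
Steady-state trough = C₀ × R × e^(−kτ) = 12.7 × 1.774 × 0.4363 = 9.830 mg/L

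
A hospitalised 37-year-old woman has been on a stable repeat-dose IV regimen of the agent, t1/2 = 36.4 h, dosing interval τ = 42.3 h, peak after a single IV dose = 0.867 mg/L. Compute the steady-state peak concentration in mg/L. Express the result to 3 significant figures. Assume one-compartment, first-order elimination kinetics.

k = ln2 / t½ = 0.693147 / 36.4 = 0.01904 h⁻¹
e^(−kτ) = e^(−0.01904 × 42.3) = 0.4469
Accumulation ratio R = 1 / (1 − e^(−kτ)) = 1 / (1 − 0.4469) = 1.808
Steady-state peak = C₀ × R = 0.867 × 1.808 = 1.568 mg/L

1.57 mg/L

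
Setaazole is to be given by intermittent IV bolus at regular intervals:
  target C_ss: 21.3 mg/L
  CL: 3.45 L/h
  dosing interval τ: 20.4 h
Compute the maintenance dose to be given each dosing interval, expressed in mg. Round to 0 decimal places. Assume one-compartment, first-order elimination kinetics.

1499 mg

At steady state, Dose/τ = Css × CL.
Dose = Css × CL × τ = 21.3 × 3.450 × 20.4 = 1499 mg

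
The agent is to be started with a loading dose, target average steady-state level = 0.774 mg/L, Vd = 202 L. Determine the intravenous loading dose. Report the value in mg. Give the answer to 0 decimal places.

156 mg

LD = Css × Vd = 0.774 × 202 = 156.3 mg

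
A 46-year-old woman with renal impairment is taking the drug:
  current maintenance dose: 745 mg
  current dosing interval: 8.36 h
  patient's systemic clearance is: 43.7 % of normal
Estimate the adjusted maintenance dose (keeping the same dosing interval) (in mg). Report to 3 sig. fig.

To keep the same average steady-state level, dosing rate must scale with clearance.
CL ratio = 43.7 / 100 = 0.4370
New dose (same interval) = 745 × 0.4370 = 325.6 mg

326 mg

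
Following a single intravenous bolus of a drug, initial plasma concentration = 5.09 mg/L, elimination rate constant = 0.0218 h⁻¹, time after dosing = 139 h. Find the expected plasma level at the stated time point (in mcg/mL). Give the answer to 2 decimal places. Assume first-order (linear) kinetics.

0.25 mcg/mL

C = C₀ · e^(−k·t) = 5.090 × e^(−0.02180 × 139)
  = 5.090 × 0.04831 = 0.2459 mg/L
(0.2459 mg/L = 0.2459 mcg/mL)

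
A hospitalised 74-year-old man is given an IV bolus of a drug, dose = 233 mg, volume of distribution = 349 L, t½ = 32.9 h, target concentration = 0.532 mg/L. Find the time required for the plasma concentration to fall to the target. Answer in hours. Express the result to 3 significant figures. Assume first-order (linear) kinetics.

10.8 h

C₀ = Dose / Vd = 233.0 / 349 = 0.6676 mg/L
k = ln2 / t½ = 0.693147 / 32.9 = 0.02107 h⁻¹
t = ln(C₀ / C) / k = ln(0.6676 / 0.532) / 0.02107
  = ln(1.255) / 0.02107 = 0.2271 / 0.02107 = 10.78 h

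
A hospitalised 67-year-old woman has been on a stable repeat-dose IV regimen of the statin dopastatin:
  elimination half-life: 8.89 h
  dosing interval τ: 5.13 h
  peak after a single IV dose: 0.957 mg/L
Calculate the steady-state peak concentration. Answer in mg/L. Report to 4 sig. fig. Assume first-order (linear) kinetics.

2.903 mg/L

k = ln2 / t½ = 0.693147 / 8.89 = 0.07797 h⁻¹
e^(−kτ) = e^(−0.07797 × 5.13) = 0.6703
Accumulation ratio R = 1 / (1 − e^(−kτ)) = 1 / (1 − 0.6703) = 3.033
Steady-state peak = C₀ × R = 0.957 × 3.033 = 2.903 mg/L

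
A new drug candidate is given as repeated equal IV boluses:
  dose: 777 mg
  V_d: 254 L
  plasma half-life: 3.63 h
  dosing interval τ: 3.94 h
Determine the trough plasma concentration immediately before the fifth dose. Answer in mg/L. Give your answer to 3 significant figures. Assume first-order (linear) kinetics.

2.59 mg/L

C₀ per dose = Dose / Vd = 777 / 254 = 3.059 mg/L
k = ln2 / t½ = 0.693147 / 3.63 = 0.1909 h⁻¹
Fraction remaining after one interval: r = e^(−kτ) = e^(−0.1909 × 3.94) = 0.4714
Before dose 5, 4 doses have been given (aged 1τ, 2τ, 3τ, 4τ).
C_trough = C₀ × (r + r² + … + r^4) = C₀ × r(1−r^4)/(1−r)
        = 3.059 × 0.4714 × (1 − 0.04938) / (1 − 0.4714) = 2.593 mg/L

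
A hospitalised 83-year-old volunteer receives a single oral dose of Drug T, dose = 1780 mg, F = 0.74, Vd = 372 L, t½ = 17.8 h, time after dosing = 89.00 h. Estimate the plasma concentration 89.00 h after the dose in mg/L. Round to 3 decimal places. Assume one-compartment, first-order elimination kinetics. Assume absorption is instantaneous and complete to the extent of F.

Amount reaching circulation = F × Dose = 0.74 × 1780 = 1317 mg
C₀ = F·Dose / Vd = 1317 / 372 = 3.540 mg/L
k = ln2 / t½ = 0.693147 / 17.8 = 0.03894 h⁻¹
t / t½ = 89.00 / 17.8 = 5 half-lives
C = C₀ × (1/2)^5 = 3.540 × 0.03125 = 0.1106 mg/L

0.111 mg/L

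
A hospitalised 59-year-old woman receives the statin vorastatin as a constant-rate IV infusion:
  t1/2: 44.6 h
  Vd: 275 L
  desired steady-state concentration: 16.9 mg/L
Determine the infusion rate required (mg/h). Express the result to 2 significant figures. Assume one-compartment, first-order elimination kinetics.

72 mg/h

k = ln2 / t½ = 0.693147 / 44.6 = 0.01554 h⁻¹
CL = k × Vd = 0.01554 × 275 = 4.274 L/h
At steady state, infusion rate R₀ = Css × CL = 16.9 × 4.274 = 72.23 mg/h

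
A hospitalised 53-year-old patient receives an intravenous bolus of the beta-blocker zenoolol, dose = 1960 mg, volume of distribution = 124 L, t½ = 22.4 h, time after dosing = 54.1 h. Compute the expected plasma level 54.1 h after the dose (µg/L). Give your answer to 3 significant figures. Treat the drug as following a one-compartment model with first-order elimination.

C₀ = Dose / Vd = 1960 / 124 = 15.81 mg/L
k = ln2 / t½ = 0.693147 / 22.4 = 0.03094 h⁻¹
C = C₀ · e^(−k·t) = 15.81 × e^(−0.03094 × 54.1)
  = 15.81 × 0.1875 = 2.964 mg/L
Convert: 2.964 mg/L × 1000 = 2964 µg/L

2960 µg/L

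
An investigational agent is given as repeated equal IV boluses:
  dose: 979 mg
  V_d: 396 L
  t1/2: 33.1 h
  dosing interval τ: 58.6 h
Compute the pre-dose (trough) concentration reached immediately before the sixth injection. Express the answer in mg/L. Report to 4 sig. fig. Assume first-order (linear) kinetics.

C₀ per dose = Dose / Vd = 979 / 396 = 2.472 mg/L
k = ln2 / t½ = 0.693147 / 33.1 = 0.02094 h⁻¹
Fraction remaining after one interval: r = e^(−kτ) = e^(−0.02094 × 58.6) = 0.2931
Before dose 6, 5 doses have been given (aged 1τ, 2τ, 3τ, 4τ, 5τ).
C_trough = C₀ × (r + r² + … + r^5) = C₀ × r(1−r^5)/(1−r)
        = 2.472 × 0.2931 × (1 − 0.002163) / (1 − 0.2931) = 1.023 mg/L

1.023 mg/L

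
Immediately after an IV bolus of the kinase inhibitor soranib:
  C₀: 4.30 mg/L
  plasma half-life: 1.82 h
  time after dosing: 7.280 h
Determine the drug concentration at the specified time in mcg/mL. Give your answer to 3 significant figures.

k = ln2 / t½ = 0.693147 / 1.82 = 0.3809 h⁻¹
t / t½ = 7.280 / 1.82 = 4 half-lives
C = C₀ × (1/2)^4 = 4.300 × 0.06250 = 0.2688 mg/L
(0.2688 mg/L = 0.2688 mcg/mL)

0.269 mcg/mL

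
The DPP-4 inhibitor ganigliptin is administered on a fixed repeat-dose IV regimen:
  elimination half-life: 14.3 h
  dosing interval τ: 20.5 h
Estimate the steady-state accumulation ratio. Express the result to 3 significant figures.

k = ln2 / t½ = 0.693147 / 14.3 = 0.04847 h⁻¹
e^(−kτ) = e^(−0.04847 × 20.5) = 0.3702
Accumulation ratio R = 1 / (1 − e^(−kτ)) = 1 / (1 − 0.3702) = 1.588

1.59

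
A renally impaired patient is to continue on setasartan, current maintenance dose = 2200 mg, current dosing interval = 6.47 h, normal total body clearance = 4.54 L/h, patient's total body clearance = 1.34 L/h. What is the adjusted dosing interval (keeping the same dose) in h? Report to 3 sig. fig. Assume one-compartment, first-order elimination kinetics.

To keep the same average steady-state level, dosing rate must scale with clearance.
CL ratio = 1.34 / 4.54 = 0.2952
New interval (same dose) = 6.47 / 0.2952 = 21.92 h

21.9 h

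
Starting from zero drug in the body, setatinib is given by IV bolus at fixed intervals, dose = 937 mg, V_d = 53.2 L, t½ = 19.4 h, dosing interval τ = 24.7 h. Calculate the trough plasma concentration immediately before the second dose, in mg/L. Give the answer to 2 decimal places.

C₀ per dose = Dose / Vd = 937 / 53.2 = 17.61 mg/L
k = ln2 / t½ = 0.693147 / 19.4 = 0.03573 h⁻¹
Fraction remaining after one interval: r = e^(−kτ) = e^(−0.03573 × 24.7) = 0.4137
Before dose 2, 1 dose has been given (aged 1τ).
C_trough = C₀ × r = 17.61 × 0.4137 = 7.285 mg/L

7.29 mg/L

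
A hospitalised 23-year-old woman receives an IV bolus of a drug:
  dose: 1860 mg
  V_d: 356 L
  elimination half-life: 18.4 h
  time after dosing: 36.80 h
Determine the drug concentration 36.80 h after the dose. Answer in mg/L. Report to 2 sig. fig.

1.3 mg/L

C₀ = Dose / Vd = 1860 / 356 = 5.225 mg/L
k = ln2 / t½ = 0.693147 / 18.4 = 0.03767 h⁻¹
t / t½ = 36.80 / 18.4 = 2 half-lives
C = C₀ × (1/2)^2 = 5.225 × 0.2500 = 1.306 mg/L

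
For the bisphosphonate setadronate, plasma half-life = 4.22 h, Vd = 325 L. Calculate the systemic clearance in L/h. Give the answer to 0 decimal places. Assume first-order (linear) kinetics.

k = ln2 / t½ = 0.693147 / 4.22 = 0.1643 h⁻¹
CL = k × Vd = 0.1643 × 325 = 53.40 L/h

53 L/h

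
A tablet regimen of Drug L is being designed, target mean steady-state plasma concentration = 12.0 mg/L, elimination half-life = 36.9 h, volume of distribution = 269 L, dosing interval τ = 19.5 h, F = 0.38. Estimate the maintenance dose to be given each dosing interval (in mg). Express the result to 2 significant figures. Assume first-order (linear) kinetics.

3100 mg

k = ln2 / t½ = 0.693147 / 36.9 = 0.01878 h⁻¹
CL = k × Vd = 0.01878 × 269 = 5.052 L/h
At steady state, F × (Dose/τ) = Css × CL.
Dose = Css × CL × τ / F = 12.0 × 5.052 × 19.5 / 0.38 = 3111 mg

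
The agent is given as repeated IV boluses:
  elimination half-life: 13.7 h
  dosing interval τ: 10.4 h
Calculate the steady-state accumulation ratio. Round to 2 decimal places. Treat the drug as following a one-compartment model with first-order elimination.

2.44

k = ln2 / t½ = 0.693147 / 13.7 = 0.05059 h⁻¹
e^(−kτ) = e^(−0.05059 × 10.4) = 0.5909
Accumulation ratio R = 1 / (1 − e^(−kτ)) = 1 / (1 − 0.5909) = 2.444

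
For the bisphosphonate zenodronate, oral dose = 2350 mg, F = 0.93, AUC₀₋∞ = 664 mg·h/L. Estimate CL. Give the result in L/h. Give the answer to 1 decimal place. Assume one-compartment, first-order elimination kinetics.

3.3 L/h

CL = F·Dose / AUC = 0.93 × 2350 / 664 = 3.291 L/h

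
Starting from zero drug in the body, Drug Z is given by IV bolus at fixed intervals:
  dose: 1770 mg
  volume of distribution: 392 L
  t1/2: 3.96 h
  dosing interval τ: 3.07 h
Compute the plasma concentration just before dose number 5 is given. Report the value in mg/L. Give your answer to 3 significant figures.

5.61 mg/L

C₀ per dose = Dose / Vd = 1770 / 392 = 4.515 mg/L
k = ln2 / t½ = 0.693147 / 3.96 = 0.1750 h⁻¹
Fraction remaining after one interval: r = e^(−kτ) = e^(−0.1750 × 3.07) = 0.5844
Before dose 5, 4 doses have been given (aged 1τ, 2τ, 3τ, 4τ).
C_trough = C₀ × (r + r² + … + r^4) = C₀ × r(1−r^4)/(1−r)
        = 4.515 × 0.5844 × (1 − 0.1166) / (1 − 0.5844) = 5.609 mg/L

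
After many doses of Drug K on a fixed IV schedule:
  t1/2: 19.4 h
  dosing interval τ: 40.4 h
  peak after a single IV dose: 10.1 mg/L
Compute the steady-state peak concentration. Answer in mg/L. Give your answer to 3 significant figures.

k = ln2 / t½ = 0.693147 / 19.4 = 0.03573 h⁻¹
e^(−kτ) = e^(−0.03573 × 40.4) = 0.2361
Accumulation ratio R = 1 / (1 − e^(−kτ)) = 1 / (1 − 0.2361) = 1.309
Steady-state peak = C₀ × R = 10.1 × 1.309 = 13.22 mg/L

13.2 mg/L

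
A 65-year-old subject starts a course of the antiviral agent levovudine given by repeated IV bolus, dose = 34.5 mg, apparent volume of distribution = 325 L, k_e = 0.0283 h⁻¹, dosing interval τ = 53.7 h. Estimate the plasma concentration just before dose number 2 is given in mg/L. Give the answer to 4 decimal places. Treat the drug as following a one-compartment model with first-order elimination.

C₀ per dose = Dose / Vd = 34.5 / 325 = 0.1062 mg/L
Fraction remaining after one interval: r = e^(−kτ) = e^(−0.02830 × 53.7) = 0.2188
Before dose 2, 1 dose has been given (aged 1τ).
C_trough = C₀ × r = 0.1062 × 0.2188 = 0.02324 mg/L

0.0232 mg/L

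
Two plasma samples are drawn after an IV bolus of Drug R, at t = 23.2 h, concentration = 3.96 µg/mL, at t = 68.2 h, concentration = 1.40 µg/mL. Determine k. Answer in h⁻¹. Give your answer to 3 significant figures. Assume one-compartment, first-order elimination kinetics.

k = ln(C₁/C₂) / (t₂ − t₁) = ln(3.96/1.40) / (68.2 − 23.2)
  = 1.040 / 45.00 = 0.02311 h⁻¹

0.0231 h⁻¹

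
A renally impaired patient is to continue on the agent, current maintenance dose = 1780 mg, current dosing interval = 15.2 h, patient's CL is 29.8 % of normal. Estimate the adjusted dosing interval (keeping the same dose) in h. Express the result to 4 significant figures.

51.01 h

To keep the same average steady-state level, dosing rate must scale with clearance.
CL ratio = 29.8 / 100 = 0.2980
New interval (same dose) = 15.2 / 0.2980 = 51.01 h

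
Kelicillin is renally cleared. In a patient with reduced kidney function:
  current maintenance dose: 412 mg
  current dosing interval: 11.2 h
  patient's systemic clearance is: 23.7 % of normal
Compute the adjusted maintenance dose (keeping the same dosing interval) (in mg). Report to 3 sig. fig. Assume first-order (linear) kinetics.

To keep the same average steady-state level, dosing rate must scale with clearance.
CL ratio = 23.7 / 100 = 0.2370
New dose (same interval) = 412 × 0.2370 = 97.64 mg

97.6 mg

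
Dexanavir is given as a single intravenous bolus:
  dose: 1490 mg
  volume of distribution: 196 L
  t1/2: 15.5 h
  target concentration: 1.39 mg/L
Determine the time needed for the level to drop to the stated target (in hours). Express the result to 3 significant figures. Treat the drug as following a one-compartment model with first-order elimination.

38.0 h

C₀ = Dose / Vd = 1490 / 196 = 7.602 mg/L
k = ln2 / t½ = 0.693147 / 15.5 = 0.04472 h⁻¹
t = ln(C₀ / C) / k = ln(7.602 / 1.39) / 0.04472
  = ln(5.469) / 0.04472 = 1.699 / 0.04472 = 37.99 h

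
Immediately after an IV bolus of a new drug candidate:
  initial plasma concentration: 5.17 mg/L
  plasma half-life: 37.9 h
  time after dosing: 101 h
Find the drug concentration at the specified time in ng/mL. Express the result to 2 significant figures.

k = ln2 / t½ = 0.693147 / 37.9 = 0.01829 h⁻¹
C = C₀ · e^(−k·t) = 5.170 × e^(−0.01829 × 101)
  = 5.170 × 0.1577 = 0.8153 mg/L
Convert: 0.8153 mg/L × 1000 = 815.3 ng/mL

820 ng/mL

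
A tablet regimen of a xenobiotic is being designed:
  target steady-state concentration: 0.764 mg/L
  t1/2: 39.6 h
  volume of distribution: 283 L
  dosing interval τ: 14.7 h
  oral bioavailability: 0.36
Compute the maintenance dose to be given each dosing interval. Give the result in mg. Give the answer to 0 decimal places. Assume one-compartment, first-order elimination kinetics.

k = ln2 / t½ = 0.693147 / 39.6 = 0.01750 h⁻¹
CL = k × Vd = 0.01750 × 283 = 4.953 L/h
At steady state, F × (Dose/τ) = Css × CL.
Dose = Css × CL × τ / F = 0.764 × 4.953 × 14.7 / 0.36 = 154.5 mg

155 mg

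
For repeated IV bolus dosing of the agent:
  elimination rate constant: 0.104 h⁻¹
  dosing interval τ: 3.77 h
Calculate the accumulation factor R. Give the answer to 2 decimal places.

e^(−kτ) = e^(−0.1040 × 3.77) = 0.6757
Accumulation ratio R = 1 / (1 − e^(−kτ)) = 1 / (1 − 0.6757) = 3.084

3.08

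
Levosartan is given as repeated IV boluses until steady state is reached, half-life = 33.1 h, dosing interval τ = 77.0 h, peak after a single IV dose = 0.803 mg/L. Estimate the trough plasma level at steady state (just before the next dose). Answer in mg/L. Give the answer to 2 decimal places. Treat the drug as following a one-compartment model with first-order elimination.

k = ln2 / t½ = 0.693147 / 33.1 = 0.02094 h⁻¹
e^(−kτ) = e^(−0.02094 × 77.0) = 0.1994
Accumulation ratio R = 1 / (1 − e^(−kτ)) = 1 / (1 − 0.1994) = 1.249
Steady-state trough = C₀ × R × e^(−kτ) = 0.803 × 1.249 × 0.1994 = 0.2000 mg/L

0.20 mg/L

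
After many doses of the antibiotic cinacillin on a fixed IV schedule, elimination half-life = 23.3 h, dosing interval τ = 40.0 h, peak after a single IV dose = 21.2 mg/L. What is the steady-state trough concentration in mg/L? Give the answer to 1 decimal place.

k = ln2 / t½ = 0.693147 / 23.3 = 0.02975 h⁻¹
e^(−kτ) = e^(−0.02975 × 40.0) = 0.3042
Accumulation ratio R = 1 / (1 − e^(−kτ)) = 1 / (1 − 0.3042) = 1.437
Steady-state trough = C₀ × R × e^(−kτ) = 21.2 × 1.437 × 0.3042 = 9.267 mg/L

9.3 mg/L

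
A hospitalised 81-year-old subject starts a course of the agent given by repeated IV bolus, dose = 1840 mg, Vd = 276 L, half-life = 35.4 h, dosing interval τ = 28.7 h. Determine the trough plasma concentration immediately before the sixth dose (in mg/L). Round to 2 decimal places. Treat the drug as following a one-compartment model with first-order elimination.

C₀ per dose = Dose / Vd = 1840 / 276 = 6.667 mg/L
k = ln2 / t½ = 0.693147 / 35.4 = 0.01958 h⁻¹
Fraction remaining after one interval: r = e^(−kτ) = e^(−0.01958 × 28.7) = 0.5701
Before dose 6, 5 doses have been given (aged 1τ, 2τ, 3τ, 4τ, 5τ).
C_trough = C₀ × (r + r² + … + r^5) = C₀ × r(1−r^5)/(1−r)
        = 6.667 × 0.5701 × (1 − 0.06022) / (1 − 0.5701) = 8.309 mg/L

8.31 mg/L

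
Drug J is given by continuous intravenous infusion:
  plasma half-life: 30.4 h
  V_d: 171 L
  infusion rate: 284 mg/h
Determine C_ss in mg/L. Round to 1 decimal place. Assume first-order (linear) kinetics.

72.8 mg/L

k = ln2 / t½ = 0.693147 / 30.4 = 0.02280 h⁻¹
CL = k × Vd = 0.02280 × 171 = 3.899 L/h
At steady state Css = R₀ / CL = 284 / 3.899 = 72.84 mg/L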